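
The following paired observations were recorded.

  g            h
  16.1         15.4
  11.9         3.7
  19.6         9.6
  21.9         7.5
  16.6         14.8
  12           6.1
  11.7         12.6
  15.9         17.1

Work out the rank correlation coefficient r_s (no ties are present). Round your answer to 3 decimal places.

0.143

Rank g: 5, 2, 7, 8, 6, 3, 1, 4
Rank h: 7, 1, 4, 3, 6, 2, 5, 8
d = rank(g) − rank(h): -2, 1, 3, 5, 0, 1, -4, -4; Σd² = 72
ρ = 1 − 6Σd² / [n(n²−1)] = 1 − 6×72 / (8×63) = 1 − 432/504 ≈ 0.143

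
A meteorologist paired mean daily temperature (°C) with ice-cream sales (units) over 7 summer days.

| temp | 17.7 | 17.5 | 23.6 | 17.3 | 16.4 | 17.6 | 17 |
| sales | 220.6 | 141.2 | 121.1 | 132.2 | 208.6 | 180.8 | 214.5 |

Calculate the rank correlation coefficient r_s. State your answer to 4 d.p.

Rank temp: 6, 4, 7, 3, 1, 5, 2
Rank sales: 7, 3, 1, 2, 5, 4, 6
d = rank(temp) − rank(sales): -1, 1, 6, 1, -4, 1, -4; Σd² = 72
ρ = 1 − 6Σd² / [n(n²−1)] = 1 − 6×72 / (7×48) = 1 − 432/336 ≈ -0.2857

-0.2857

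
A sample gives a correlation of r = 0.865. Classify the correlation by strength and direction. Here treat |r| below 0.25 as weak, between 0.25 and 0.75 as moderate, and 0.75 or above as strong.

strong positive

r = 0.865 > 0 so the relationship is positive.
|r| = 0.865, which falls in the strong range.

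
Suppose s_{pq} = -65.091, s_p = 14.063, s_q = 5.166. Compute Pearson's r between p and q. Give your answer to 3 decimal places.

-0.896

r = Cov(p,q) / (s_p · s_q) = -65.091 / (14.063 × 5.166)
  = -65.091 / 72.6495 ≈ -0.896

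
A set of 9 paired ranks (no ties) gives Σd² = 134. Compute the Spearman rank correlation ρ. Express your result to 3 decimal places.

-0.117

ρ = 1 − 6Σd² / [n(n²−1)] = 1 − 6×134 / (9×80)
  = 1 − 804/720 = 1 − 1.1167 ≈ -0.117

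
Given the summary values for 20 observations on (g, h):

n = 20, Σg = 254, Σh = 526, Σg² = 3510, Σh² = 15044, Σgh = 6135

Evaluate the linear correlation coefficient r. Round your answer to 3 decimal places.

r = (nΣgh − ΣgΣh) / √[(nΣg² − (Σg)²)(nΣh² − (Σh)²)]
Numerator: 20×6135 − 254×526 = -10904
Denominator: √[(70200 − 64516)(300880 − 276676)] = √[5684 × 24204] = 11729.2598
r = -10904 / 11729.2598 ≈ -0.930

-0.930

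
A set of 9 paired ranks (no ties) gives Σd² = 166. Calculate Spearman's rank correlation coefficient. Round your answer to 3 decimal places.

-0.383

ρ = 1 − 6Σd² / [n(n²−1)] = 1 − 6×166 / (9×80)
  = 1 − 996/720 = 1 − 1.3833 ≈ -0.383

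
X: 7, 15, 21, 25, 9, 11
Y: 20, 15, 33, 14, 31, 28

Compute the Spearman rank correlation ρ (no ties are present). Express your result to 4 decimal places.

-0.2571

Rank X: 1, 4, 5, 6, 2, 3
Rank Y: 3, 2, 6, 1, 5, 4
d = rank(X) − rank(Y): -2, 2, -1, 5, -3, -1; Σd² = 44
ρ = 1 − 6Σd² / [n(n²−1)] = 1 − 6×44 / (6×35) = 1 − 264/210 ≈ -0.2571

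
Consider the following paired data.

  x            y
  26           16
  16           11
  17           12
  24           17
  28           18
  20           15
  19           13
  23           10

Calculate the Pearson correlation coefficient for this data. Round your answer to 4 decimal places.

n = 8, Σx = 173, Σy = 112, Σx² = 3871, Σy² = 1628, Σxy = 2485
nΣxy − ΣxΣy = 19880 − 19376 = 504
nΣx² − (Σx)² = 30968 − 29929 = 1039; nΣy² − (Σy)² = 13024 − 12544 = 480
r = 504 / √(1039 × 480) = 504 / 706.2011 ≈ 0.7137

0.7137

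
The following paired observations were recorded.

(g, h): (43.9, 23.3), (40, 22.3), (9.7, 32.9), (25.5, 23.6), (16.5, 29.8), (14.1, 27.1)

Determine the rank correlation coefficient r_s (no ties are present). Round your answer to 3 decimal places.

Rank g: 6, 5, 1, 4, 3, 2
Rank h: 2, 1, 6, 3, 5, 4
d = rank(g) − rank(h): 4, 4, -5, 1, -2, -2; Σd² = 66
ρ = 1 − 6Σd² / [n(n²−1)] = 1 − 6×66 / (6×35) = 1 − 396/210 ≈ -0.886

-0.886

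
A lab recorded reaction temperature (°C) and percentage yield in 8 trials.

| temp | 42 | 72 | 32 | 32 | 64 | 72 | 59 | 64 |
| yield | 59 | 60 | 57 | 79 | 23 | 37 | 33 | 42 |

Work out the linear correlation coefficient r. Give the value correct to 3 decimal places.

n = 8, Σx = 437, Σy = 390, Σx² = 25853, Σy² = 21322, Σxy = 19921
nΣxy − ΣxΣy = 159368 − 170430 = -11062
nΣx² − (Σx)² = 206824 − 190969 = 15855; nΣy² − (Σy)² = 170576 − 152100 = 18476
r = -11062 / √(15855 × 18476) = -11062 / 17115.4018 ≈ -0.646

-0.646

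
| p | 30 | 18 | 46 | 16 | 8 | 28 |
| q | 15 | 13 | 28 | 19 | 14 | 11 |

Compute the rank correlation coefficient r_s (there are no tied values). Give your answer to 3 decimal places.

0.314

Rank p: 5, 3, 6, 2, 1, 4
Rank q: 4, 2, 6, 5, 3, 1
d = rank(p) − rank(q): 1, 1, 0, -3, -2, 3; Σd² = 24
ρ = 1 − 6Σd² / [n(n²−1)] = 1 − 6×24 / (6×35) = 1 − 144/210 ≈ 0.314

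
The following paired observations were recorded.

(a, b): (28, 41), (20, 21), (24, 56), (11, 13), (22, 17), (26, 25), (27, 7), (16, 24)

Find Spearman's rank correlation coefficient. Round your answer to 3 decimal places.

0.310

Rank a: 8, 3, 5, 1, 4, 6, 7, 2
Rank b: 7, 4, 8, 2, 3, 6, 1, 5
d = rank(a) − rank(b): 1, -1, -3, -1, 1, 0, 6, -3; Σd² = 58
ρ = 1 − 6Σd² / [n(n²−1)] = 1 − 6×58 / (8×63) = 1 − 348/504 ≈ 0.310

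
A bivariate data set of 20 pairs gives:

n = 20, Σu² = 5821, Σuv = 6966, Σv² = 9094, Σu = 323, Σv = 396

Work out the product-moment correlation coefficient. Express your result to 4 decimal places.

r = (nΣuv − ΣuΣv) / √[(nΣu² − (Σu)²)(nΣv² − (Σv)²)]
Numerator: 20×6966 − 323×396 = 11412
Denominator: √[(116420 − 104329)(181880 − 156816)] = √[12091 × 25064] = 17408.2976
r = 11412 / 17408.2976 ≈ 0.6555

0.6555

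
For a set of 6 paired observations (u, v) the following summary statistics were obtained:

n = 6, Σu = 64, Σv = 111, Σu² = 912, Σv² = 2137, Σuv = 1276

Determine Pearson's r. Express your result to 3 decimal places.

r = (nΣuv − ΣuΣv) / √[(nΣu² − (Σu)²)(nΣv² − (Σv)²)]
Numerator: 6×1276 − 64×111 = 552
Denominator: √[(5472 − 4096)(12822 − 12321)] = √[1376 × 501] = 830.2867
r = 552 / 830.2867 ≈ 0.665

0.665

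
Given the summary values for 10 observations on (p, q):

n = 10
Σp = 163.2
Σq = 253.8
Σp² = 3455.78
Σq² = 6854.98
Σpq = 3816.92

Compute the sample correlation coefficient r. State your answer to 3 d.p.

-0.568

r = (nΣpq − ΣpΣq) / √[(nΣp² − (Σp)²)(nΣq² − (Σq)²)]
Numerator: 10×3816.92 − 163.2×253.8 = -3250.96
Denominator: √[(34557.8 − 26634.24)(68549.8 − 64414.44)] = √[7923.56 × 4135.36] = 5724.2269
r = -3250.96 / 5724.2269 ≈ -0.568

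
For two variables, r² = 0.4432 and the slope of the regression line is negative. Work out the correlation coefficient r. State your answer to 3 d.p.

-0.666

|r| = √0.4432 = 0.666
The association is negative, so r = −0.666.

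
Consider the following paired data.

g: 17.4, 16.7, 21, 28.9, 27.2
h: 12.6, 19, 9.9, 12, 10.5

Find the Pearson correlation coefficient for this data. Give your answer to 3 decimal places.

n = 5, Σg = 111.2, Σh = 64, Σg² = 2597.7, Σh² = 872.02, Σgh = 1376.84
nΣgh − ΣgΣh = 6884.2 − 7116.8 = -232.6
nΣg² − (Σg)² = 12988.5 − 12365.44 = 623.06; nΣh² − (Σh)² = 4360.1 − 4096 = 264.1
r = -232.6 / √(623.06 × 264.1) = -232.6 / 405.6478 ≈ -0.573

-0.573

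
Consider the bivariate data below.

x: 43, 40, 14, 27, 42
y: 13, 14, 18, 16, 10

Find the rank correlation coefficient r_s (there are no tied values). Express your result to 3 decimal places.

-0.900

Rank x: 5, 3, 1, 2, 4
Rank y: 2, 3, 5, 4, 1
d = rank(x) − rank(y): 3, 0, -4, -2, 3; Σd² = 38
ρ = 1 − 6Σd² / [n(n²−1)] = 1 − 6×38 / (5×24) = 1 − 228/120 ≈ -0.900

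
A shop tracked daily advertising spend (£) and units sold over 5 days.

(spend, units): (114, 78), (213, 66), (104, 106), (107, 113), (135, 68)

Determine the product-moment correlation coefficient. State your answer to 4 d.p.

n = 5, Σx = 673, Σy = 431, Σx² = 98855, Σy² = 39069, Σxy = 55245
nΣxy − ΣxΣy = 276225 − 290063 = -13838
nΣx² − (Σx)² = 494275 − 452929 = 41346; nΣy² − (Σy)² = 195345 − 185761 = 9584
r = -13838 / √(41346 × 9584) = -13838 / 19906.2820 ≈ -0.6952

-0.6952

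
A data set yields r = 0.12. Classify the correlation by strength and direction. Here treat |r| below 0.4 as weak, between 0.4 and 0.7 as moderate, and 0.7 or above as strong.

r = 0.12 > 0 so the relationship is positive.
|r| = 0.12, which falls in the weak range.

weak positive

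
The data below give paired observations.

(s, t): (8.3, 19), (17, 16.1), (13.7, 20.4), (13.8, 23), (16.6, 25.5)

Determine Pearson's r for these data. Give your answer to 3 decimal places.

n = 5, Σs = 69.4, Σt = 104, Σs² = 1011.58, Σt² = 2215.62, Σst = 1451.58
nΣst − ΣsΣt = 7257.9 − 7217.6 = 40.3
nΣs² − (Σs)² = 5057.9 − 4816.36 = 241.54; nΣt² − (Σt)² = 11078.1 − 10816 = 262.1
r = 40.3 / √(241.54 × 262.1) = 40.3 / 251.6101 ≈ 0.160

0.160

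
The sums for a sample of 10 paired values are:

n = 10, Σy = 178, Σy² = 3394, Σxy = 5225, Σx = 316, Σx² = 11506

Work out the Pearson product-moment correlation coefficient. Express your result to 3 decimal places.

r = (nΣxy − ΣxΣy) / √[(nΣx² − (Σx)²)(nΣy² − (Σy)²)]
Numerator: 10×5225 − 316×178 = -3998
Denominator: √[(115060 − 99856)(33940 − 31684)] = √[15204 × 2256] = 5856.6393
r = -3998 / 5856.6393 ≈ -0.683

-0.683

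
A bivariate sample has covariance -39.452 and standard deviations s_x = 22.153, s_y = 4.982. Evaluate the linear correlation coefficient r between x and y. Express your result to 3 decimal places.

r = Cov(x,y) / (s_x · s_y) = -39.452 / (22.153 × 4.982)
  = -39.452 / 110.3662 ≈ -0.357

-0.357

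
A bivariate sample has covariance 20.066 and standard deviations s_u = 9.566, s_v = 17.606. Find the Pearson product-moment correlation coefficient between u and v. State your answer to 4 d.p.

r = Cov(u,v) / (s_u · s_v) = 20.066 / (9.566 × 17.606)
  = 20.066 / 168.4190 ≈ 0.1191

0.1191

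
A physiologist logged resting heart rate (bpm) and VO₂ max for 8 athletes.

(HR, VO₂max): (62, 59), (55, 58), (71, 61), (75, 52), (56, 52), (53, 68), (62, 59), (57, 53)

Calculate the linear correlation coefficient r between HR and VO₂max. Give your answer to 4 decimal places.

n = 8, Σx = 491, Σy = 462, Σx² = 30573, Σy² = 26888, Σxy = 28274
nΣxy − ΣxΣy = 226192 − 226842 = -650
nΣx² − (Σx)² = 244584 − 241081 = 3503; nΣy² − (Σy)² = 215104 − 213444 = 1660
r = -650 / √(3503 × 1660) = -650 / 2411.4270 ≈ -0.2695

-0.2695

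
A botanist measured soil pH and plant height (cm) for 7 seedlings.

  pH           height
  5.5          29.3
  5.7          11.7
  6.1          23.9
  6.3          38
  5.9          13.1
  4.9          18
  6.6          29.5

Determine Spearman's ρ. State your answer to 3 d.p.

0.571

Rank pH: 2, 3, 5, 6, 4, 1, 7
Rank height: 5, 1, 4, 7, 2, 3, 6
d = rank(pH) − rank(height): -3, 2, 1, -1, 2, -2, 1; Σd² = 24
ρ = 1 − 6Σd² / [n(n²−1)] = 1 − 6×24 / (7×48) = 1 − 144/336 ≈ 0.571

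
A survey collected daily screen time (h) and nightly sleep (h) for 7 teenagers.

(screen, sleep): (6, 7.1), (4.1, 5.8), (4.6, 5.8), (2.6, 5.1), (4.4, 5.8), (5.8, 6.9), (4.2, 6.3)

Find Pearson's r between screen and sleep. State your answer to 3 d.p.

0.937

n = 7, Σx = 31.7, Σy = 42.8, Σx² = 151.37, Σy² = 264.64, Σxy = 198.32
nΣxy − ΣxΣy = 1388.24 − 1356.76 = 31.48
nΣx² − (Σx)² = 1059.59 − 1004.89 = 54.7; nΣy² − (Σy)² = 1852.48 − 1831.84 = 20.64
r = 31.48 / √(54.7 × 20.64) = 31.48 / 33.6007 ≈ 0.937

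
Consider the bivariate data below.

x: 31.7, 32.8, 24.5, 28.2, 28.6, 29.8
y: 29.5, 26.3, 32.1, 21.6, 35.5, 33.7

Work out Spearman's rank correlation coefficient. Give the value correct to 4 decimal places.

Rank x: 5, 6, 1, 2, 3, 4
Rank y: 3, 2, 4, 1, 6, 5
d = rank(x) − rank(y): 2, 4, -3, 1, -3, -1; Σd² = 40
ρ = 1 − 6Σd² / [n(n²−1)] = 1 − 6×40 / (6×35) = 1 − 240/210 ≈ -0.1429

-0.1429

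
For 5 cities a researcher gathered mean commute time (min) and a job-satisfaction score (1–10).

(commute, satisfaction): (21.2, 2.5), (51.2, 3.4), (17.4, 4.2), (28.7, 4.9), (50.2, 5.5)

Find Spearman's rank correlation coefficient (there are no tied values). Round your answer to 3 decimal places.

Rank commute: 2, 5, 1, 3, 4
Rank satisfaction: 1, 2, 3, 4, 5
d = rank(commute) − rank(satisfaction): 1, 3, -2, -1, -1; Σd² = 16
ρ = 1 − 6Σd² / [n(n²−1)] = 1 − 6×16 / (5×24) = 1 − 96/120 ≈ 0.200

0.200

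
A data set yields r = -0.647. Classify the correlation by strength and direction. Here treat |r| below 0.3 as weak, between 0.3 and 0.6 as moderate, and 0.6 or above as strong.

strong negative

r = -0.647 < 0 so the relationship is negative.
|r| = 0.647, which falls in the strong range.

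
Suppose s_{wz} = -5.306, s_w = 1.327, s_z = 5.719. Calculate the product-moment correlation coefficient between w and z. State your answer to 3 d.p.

r = Cov(w,z) / (s_w · s_z) = -5.306 / (1.327 × 5.719)
  = -5.306 / 7.5891 ≈ -0.699

-0.699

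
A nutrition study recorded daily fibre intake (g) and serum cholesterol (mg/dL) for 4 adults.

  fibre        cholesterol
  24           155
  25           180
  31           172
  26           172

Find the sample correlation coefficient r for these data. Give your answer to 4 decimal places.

0.3105

n = 4, Σx = 106, Σy = 679, Σx² = 2838, Σy² = 115593, Σxy = 18024
nΣxy − ΣxΣy = 72096 − 71974 = 122
nΣx² − (Σx)² = 11352 − 11236 = 116; nΣy² − (Σy)² = 462372 − 461041 = 1331
r = 122 / √(116 × 1331) = 122 / 392.9326 ≈ 0.3105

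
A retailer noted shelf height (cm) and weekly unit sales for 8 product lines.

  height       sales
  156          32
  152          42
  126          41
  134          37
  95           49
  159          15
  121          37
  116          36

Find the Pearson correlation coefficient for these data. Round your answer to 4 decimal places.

-0.6858

n = 8, Σx = 1059, Σy = 289, Σx² = 143675, Σy² = 11129, Σxy = 37193
nΣxy − ΣxΣy = 297544 − 306051 = -8507
nΣx² − (Σx)² = 1149400 − 1121481 = 27919; nΣy² − (Σy)² = 89032 − 83521 = 5511
r = -8507 / √(27919 × 5511) = -8507 / 12404.0965 ≈ -0.6858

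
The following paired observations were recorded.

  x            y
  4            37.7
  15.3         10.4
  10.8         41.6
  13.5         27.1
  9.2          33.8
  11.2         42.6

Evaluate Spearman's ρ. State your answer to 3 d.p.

Rank x: 1, 6, 3, 5, 2, 4
Rank y: 4, 1, 5, 2, 3, 6
d = rank(x) − rank(y): -3, 5, -2, 3, -1, -2; Σd² = 52
ρ = 1 − 6Σd² / [n(n²−1)] = 1 − 6×52 / (6×35) = 1 − 312/210 ≈ -0.486

-0.486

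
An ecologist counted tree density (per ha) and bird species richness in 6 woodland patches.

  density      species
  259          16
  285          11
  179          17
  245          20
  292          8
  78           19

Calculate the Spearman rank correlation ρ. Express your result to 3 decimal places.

Rank density: 4, 5, 2, 3, 6, 1
Rank species: 3, 2, 4, 6, 1, 5
d = rank(density) − rank(species): 1, 3, -2, -3, 5, -4; Σd² = 64
ρ = 1 − 6Σd² / [n(n²−1)] = 1 − 6×64 / (6×35) = 1 − 384/210 ≈ -0.829

-0.829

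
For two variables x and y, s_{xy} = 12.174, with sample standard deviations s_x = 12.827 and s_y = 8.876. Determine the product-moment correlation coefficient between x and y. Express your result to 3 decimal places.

0.107

r = Cov(x,y) / (s_x · s_y) = 12.174 / (12.827 × 8.876)
  = 12.174 / 113.8525 ≈ 0.107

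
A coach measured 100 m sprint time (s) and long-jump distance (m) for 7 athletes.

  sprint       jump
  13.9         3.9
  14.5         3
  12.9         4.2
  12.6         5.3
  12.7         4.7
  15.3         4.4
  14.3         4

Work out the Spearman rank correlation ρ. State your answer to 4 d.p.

-0.6071

Rank sprint: 4, 6, 3, 1, 2, 7, 5
Rank jump: 2, 1, 4, 7, 6, 5, 3
d = rank(sprint) − rank(jump): 2, 5, -1, -6, -4, 2, 2; Σd² = 90
ρ = 1 − 6Σd² / [n(n²−1)] = 1 − 6×90 / (7×48) = 1 − 540/336 ≈ -0.6071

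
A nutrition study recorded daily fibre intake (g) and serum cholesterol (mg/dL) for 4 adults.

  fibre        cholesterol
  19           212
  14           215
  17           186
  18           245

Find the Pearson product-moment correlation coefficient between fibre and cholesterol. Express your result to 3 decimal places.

0.153

n = 4, Σx = 68, Σy = 858, Σx² = 1170, Σy² = 185790, Σxy = 14610
nΣxy − ΣxΣy = 58440 − 58344 = 96
nΣx² − (Σx)² = 4680 − 4624 = 56; nΣy² − (Σy)² = 743160 − 736164 = 6996
r = 96 / √(56 × 6996) = 96 / 625.9201 ≈ 0.153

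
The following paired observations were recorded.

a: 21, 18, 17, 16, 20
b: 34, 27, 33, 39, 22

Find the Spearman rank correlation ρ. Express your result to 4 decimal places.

Rank a: 5, 3, 2, 1, 4
Rank b: 4, 2, 3, 5, 1
d = rank(a) − rank(b): 1, 1, -1, -4, 3; Σd² = 28
ρ = 1 − 6Σd² / [n(n²−1)] = 1 − 6×28 / (5×24) = 1 − 168/120 ≈ -0.4000

-0.4000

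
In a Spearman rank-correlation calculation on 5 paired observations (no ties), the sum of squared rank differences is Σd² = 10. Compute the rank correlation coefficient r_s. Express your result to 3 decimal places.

ρ = 1 − 6Σd² / [n(n²−1)] = 1 − 6×10 / (5×24)
  = 1 − 60/120 = 1 − 0.5000 ≈ 0.500

0.500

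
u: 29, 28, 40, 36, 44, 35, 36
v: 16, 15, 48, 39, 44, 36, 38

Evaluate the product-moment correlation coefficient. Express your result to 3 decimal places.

0.927

n = 7, Σu = 248, Σv = 236, Σu² = 8978, Σv² = 8982, Σuv = 8772
nΣuv − ΣuΣv = 61404 − 58528 = 2876
nΣu² − (Σu)² = 62846 − 61504 = 1342; nΣv² − (Σv)² = 62874 − 55696 = 7178
r = 2876 / √(1342 × 7178) = 2876 / 3103.6875 ≈ 0.927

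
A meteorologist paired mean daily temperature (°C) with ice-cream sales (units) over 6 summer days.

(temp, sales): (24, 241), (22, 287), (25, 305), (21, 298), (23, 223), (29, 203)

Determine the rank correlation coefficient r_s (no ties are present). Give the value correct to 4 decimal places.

-0.3714

Rank temp: 4, 2, 5, 1, 3, 6
Rank sales: 3, 4, 6, 5, 2, 1
d = rank(temp) − rank(sales): 1, -2, -1, -4, 1, 5; Σd² = 48
ρ = 1 − 6Σd² / [n(n²−1)] = 1 − 6×48 / (6×35) = 1 − 288/210 ≈ -0.3714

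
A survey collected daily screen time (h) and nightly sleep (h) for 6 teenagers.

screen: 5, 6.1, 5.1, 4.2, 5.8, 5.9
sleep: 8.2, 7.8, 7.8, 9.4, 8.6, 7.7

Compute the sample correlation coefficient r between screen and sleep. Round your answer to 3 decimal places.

-0.711

n = 6, Σx = 32.1, Σy = 49.5, Σx² = 174.31, Σy² = 410.53, Σxy = 263.15
nΣxy − ΣxΣy = 1578.9 − 1588.95 = -10.05
nΣx² − (Σx)² = 1045.86 − 1030.41 = 15.45; nΣy² − (Σy)² = 2463.18 − 2450.25 = 12.93
r = -10.05 / √(15.45 × 12.93) = -10.05 / 14.1339 ≈ -0.711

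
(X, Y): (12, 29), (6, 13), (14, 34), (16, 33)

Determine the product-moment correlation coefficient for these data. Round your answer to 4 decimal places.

n = 4, ΣX = 48, ΣY = 109, ΣX² = 632, ΣY² = 3255, ΣXY = 1430
nΣXY − ΣXΣY = 5720 − 5232 = 488
nΣX² − (ΣX)² = 2528 − 2304 = 224; nΣY² − (ΣY)² = 13020 − 11881 = 1139
r = 488 / √(224 × 1139) = 488 / 505.1099 ≈ 0.9661

0.9661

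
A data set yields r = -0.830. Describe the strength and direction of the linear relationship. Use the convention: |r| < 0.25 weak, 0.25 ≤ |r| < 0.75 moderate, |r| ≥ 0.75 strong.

r = -0.830 < 0 so the relationship is negative.
|r| = 0.830, which falls in the strong range.

strong negative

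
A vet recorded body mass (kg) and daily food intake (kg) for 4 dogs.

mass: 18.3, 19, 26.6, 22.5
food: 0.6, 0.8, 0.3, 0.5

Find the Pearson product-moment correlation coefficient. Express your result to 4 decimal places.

-0.8877

n = 4, Σx = 86.4, Σy = 2.2, Σx² = 1909.7, Σy² = 1.34, Σxy = 45.41
nΣxy − ΣxΣy = 181.64 − 190.08 = -8.44
nΣx² − (Σx)² = 7638.8 − 7464.96 = 173.84; nΣy² − (Σy)² = 5.36 − 4.84 = 0.52
r = -8.44 / √(173.84 × 0.52) = -8.44 / 9.5077 ≈ -0.8877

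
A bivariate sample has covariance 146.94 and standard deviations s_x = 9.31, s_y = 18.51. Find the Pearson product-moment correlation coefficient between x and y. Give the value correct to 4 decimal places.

r = Cov(x,y) / (s_x · s_y) = 146.94 / (9.31 × 18.51)
  = 146.94 / 172.3281 ≈ 0.8527

0.8527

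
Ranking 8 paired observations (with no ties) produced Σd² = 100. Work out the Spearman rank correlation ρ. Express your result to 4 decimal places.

ρ = 1 − 6Σd² / [n(n²−1)] = 1 − 6×100 / (8×63)
  = 1 − 600/504 = 1 − 1.19048 ≈ -0.1905

-0.1905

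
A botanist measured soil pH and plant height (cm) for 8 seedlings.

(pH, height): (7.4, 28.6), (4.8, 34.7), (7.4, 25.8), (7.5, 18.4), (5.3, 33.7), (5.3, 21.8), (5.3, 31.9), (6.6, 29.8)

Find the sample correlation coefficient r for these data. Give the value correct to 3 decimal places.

n = 8, Σx = 49.6, Σy = 224.7, Σx² = 316.64, Σy² = 6542.83, Σxy = 1367.02
nΣxy − ΣxΣy = 10936.16 − 11145.12 = -208.96
nΣx² − (Σx)² = 2533.12 − 2460.16 = 72.96; nΣy² − (Σy)² = 52342.64 − 50490.09 = 1852.55
r = -208.96 / √(72.96 × 1852.55) = -208.96 / 367.6439 ≈ -0.568

-0.568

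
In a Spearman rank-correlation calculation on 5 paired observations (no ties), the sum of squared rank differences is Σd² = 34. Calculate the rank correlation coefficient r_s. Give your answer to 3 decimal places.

-0.700

ρ = 1 − 6Σd² / [n(n²−1)] = 1 − 6×34 / (5×24)
  = 1 − 204/120 = 1 − 1.7000 ≈ -0.700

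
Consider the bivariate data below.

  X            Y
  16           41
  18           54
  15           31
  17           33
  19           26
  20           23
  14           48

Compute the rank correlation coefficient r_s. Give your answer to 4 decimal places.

Rank X: 3, 5, 2, 4, 6, 7, 1
Rank Y: 5, 7, 3, 4, 2, 1, 6
d = rank(X) − rank(Y): -2, -2, -1, 0, 4, 6, -5; Σd² = 86
ρ = 1 − 6Σd² / [n(n²−1)] = 1 − 6×86 / (7×48) = 1 − 516/336 ≈ -0.5357

-0.5357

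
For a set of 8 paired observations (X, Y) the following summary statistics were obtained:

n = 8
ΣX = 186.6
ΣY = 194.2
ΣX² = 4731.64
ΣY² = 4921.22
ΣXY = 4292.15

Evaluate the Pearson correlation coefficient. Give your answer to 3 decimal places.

r = (nΣXY − ΣXΣY) / √[(nΣX² − (ΣX)²)(nΣY² − (ΣY)²)]
Numerator: 8×4292.15 − 186.6×194.2 = -1900.52
Denominator: √[(37853.12 − 34819.56)(39369.76 − 37713.64)] = √[3033.56 × 1656.12] = 2241.4146
r = -1900.52 / 2241.4146 ≈ -0.848

-0.848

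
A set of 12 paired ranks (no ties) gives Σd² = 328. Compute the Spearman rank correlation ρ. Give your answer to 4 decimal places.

ρ = 1 − 6Σd² / [n(n²−1)] = 1 − 6×328 / (12×143)
  = 1 − 1968/1716 = 1 − 1.14685 ≈ -0.1469

-0.1469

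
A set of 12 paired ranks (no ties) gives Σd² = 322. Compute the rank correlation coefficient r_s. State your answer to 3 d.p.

-0.126

ρ = 1 − 6Σd² / [n(n²−1)] = 1 − 6×322 / (12×143)
  = 1 − 1932/1716 = 1 − 1.1259 ≈ -0.126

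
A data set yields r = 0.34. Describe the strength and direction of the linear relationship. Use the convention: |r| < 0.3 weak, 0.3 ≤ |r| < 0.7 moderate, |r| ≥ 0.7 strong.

r = 0.34 > 0 so the relationship is positive.
|r| = 0.34, which falls in the moderate range.

moderate positive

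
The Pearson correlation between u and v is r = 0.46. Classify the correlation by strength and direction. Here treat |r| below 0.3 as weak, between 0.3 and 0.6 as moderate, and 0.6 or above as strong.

r = 0.46 > 0 so the relationship is positive.
|r| = 0.46, which falls in the moderate range.

moderate positive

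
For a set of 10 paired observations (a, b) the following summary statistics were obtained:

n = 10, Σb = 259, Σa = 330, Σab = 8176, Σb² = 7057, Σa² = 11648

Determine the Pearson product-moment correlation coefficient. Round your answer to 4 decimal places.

-0.7214

r = (nΣab − ΣaΣb) / √[(nΣa² − (Σa)²)(nΣb² − (Σb)²)]
Numerator: 10×8176 − 330×259 = -3710
Denominator: √[(116480 − 108900)(70570 − 67081)] = √[7580 × 3489] = 5142.6277
r = -3710 / 5142.6277 ≈ -0.7214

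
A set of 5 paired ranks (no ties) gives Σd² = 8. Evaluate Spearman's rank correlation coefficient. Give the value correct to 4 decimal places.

0.6000

ρ = 1 − 6Σd² / [n(n²−1)] = 1 − 6×8 / (5×24)
  = 1 − 48/120 = 1 − 0.40000 ≈ 0.6000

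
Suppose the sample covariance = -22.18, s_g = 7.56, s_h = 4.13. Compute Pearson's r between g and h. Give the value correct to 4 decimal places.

r = Cov(g,h) / (s_g · s_h) = -22.18 / (7.56 × 4.13)
  = -22.18 / 31.2228 ≈ -0.7104

-0.7104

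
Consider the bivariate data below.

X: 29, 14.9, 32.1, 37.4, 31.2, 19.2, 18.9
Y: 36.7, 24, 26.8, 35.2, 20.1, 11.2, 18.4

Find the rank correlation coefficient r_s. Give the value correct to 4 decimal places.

0.5000

Rank X: 4, 1, 6, 7, 5, 3, 2
Rank Y: 7, 4, 5, 6, 3, 1, 2
d = rank(X) − rank(Y): -3, -3, 1, 1, 2, 2, 0; Σd² = 28
ρ = 1 − 6Σd² / [n(n²−1)] = 1 − 6×28 / (7×48) = 1 − 168/336 ≈ 0.5000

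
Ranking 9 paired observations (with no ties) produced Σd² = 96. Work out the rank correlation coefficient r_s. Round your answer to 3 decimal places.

0.200

ρ = 1 − 6Σd² / [n(n²−1)] = 1 − 6×96 / (9×80)
  = 1 − 576/720 = 1 − 0.8000 ≈ 0.200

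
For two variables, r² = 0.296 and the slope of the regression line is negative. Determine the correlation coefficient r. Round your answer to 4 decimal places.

|r| = √0.296 = 0.5441
The association is negative, so r = −0.5441.

-0.5441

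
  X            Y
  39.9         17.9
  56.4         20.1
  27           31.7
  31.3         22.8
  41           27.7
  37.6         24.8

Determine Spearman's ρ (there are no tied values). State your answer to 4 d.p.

Rank X: 4, 6, 1, 2, 5, 3
Rank Y: 1, 2, 6, 3, 5, 4
d = rank(X) − rank(Y): 3, 4, -5, -1, 0, -1; Σd² = 52
ρ = 1 − 6Σd² / [n(n²−1)] = 1 − 6×52 / (6×35) = 1 − 312/210 ≈ -0.4857

-0.4857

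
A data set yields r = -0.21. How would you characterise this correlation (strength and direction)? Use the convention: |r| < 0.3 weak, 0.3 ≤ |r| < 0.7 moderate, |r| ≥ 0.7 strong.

r = -0.21 < 0 so the relationship is negative.
|r| = 0.21, which falls in the weak range.

weak negative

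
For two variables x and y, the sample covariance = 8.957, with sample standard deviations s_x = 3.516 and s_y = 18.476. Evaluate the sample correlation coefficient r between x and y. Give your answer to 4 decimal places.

0.1379

r = Cov(x,y) / (s_x · s_y) = 8.957 / (3.516 × 18.476)
  = 8.957 / 64.9616 ≈ 0.1379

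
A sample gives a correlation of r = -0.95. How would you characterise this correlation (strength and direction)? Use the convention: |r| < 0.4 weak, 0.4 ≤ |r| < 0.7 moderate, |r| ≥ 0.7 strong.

r = -0.95 < 0 so the relationship is negative.
|r| = 0.95, which falls in the strong range.

strong negative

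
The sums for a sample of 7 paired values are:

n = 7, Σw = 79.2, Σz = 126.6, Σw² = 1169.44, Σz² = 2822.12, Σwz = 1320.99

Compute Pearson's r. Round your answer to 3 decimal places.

r = (nΣwz − ΣwΣz) / √[(nΣw² − (Σw)²)(nΣz² − (Σz)²)]
Numerator: 7×1320.99 − 79.2×126.6 = -779.79
Denominator: √[(8186.08 − 6272.64)(19754.84 − 16027.56)] = √[1913.44 × 3727.28] = 2670.5667
r = -779.79 / 2670.5667 ≈ -0.292

-0.292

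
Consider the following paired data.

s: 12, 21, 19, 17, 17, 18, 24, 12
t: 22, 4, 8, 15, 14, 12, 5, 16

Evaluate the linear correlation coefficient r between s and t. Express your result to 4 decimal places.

-0.9113

n = 8, Σs = 140, Σt = 96, Σs² = 2568, Σt² = 1410, Σst = 1521
nΣst − ΣsΣt = 12168 − 13440 = -1272
nΣs² − (Σs)² = 20544 − 19600 = 944; nΣt² − (Σt)² = 11280 − 9216 = 2064
r = -1272 / √(944 × 2064) = -1272 / 1395.8567 ≈ -0.9113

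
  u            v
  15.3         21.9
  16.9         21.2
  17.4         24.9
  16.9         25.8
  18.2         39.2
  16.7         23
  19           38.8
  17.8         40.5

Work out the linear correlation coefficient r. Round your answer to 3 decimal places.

0.809

n = 8, Σu = 138.2, Σv = 235.3, Σu² = 2396.04, Σv² = 7426.03, Σuv = 4118.27
nΣuv − ΣuΣv = 32946.16 − 32518.46 = 427.7
nΣu² − (Σu)² = 19168.32 − 19099.24 = 69.08; nΣv² − (Σv)² = 59408.24 − 55366.09 = 4042.15
r = 427.7 / √(69.08 × 4042.15) = 427.7 / 528.4238 ≈ 0.809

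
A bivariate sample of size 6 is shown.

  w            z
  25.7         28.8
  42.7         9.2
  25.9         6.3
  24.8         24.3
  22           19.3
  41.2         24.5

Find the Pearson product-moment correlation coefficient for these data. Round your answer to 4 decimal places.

n = 6, Σw = 182.3, Σz = 112.4, Σw² = 5951.07, Σz² = 2517, Σwz = 3332.81
nΣwz − ΣwΣz = 19996.86 − 20490.52 = -493.66
nΣw² − (Σw)² = 35706.42 − 33233.29 = 2473.13; nΣz² − (Σz)² = 15102 − 12633.76 = 2468.24
r = -493.66 / √(2473.13 × 2468.24) = -493.66 / 2470.6838 ≈ -0.1998

-0.1998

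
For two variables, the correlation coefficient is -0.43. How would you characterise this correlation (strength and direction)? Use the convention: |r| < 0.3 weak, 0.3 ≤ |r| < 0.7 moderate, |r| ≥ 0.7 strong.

moderate negative

r = -0.43 < 0 so the relationship is negative.
|r| = 0.43, which falls in the moderate range.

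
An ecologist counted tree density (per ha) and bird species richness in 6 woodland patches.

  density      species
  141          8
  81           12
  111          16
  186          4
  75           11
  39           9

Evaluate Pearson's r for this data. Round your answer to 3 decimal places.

n = 6, Σx = 633, Σy = 60, Σx² = 80505, Σy² = 682, Σxy = 5796
nΣxy − ΣxΣy = 34776 − 37980 = -3204
nΣx² − (Σx)² = 483030 − 400689 = 82341; nΣy² − (Σy)² = 4092 − 3600 = 492
r = -3204 / √(82341 × 492) = -3204 / 6364.8859 ≈ -0.503

-0.503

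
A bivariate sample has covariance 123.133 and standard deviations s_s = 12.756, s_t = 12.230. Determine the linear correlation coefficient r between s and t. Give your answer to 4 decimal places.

0.7893

r = Cov(s,t) / (s_s · s_t) = 123.133 / (12.756 × 12.230)
  = 123.133 / 156.0059 ≈ 0.7893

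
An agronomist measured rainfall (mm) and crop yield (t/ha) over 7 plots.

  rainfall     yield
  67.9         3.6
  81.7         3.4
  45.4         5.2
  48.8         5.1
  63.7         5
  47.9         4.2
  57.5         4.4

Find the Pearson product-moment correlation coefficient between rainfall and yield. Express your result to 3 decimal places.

-0.749

n = 7, Σx = 412.9, Σy = 30.9, Σx² = 25386.25, Σy² = 139.57, Σxy = 1779.86
nΣxy − ΣxΣy = 12459.02 − 12758.61 = -299.59
nΣx² − (Σx)² = 177703.75 − 170486.41 = 7217.34; nΣy² − (Σy)² = 976.99 − 954.81 = 22.18
r = -299.59 / √(7217.34 × 22.18) = -299.59 / 400.1007 ≈ -0.749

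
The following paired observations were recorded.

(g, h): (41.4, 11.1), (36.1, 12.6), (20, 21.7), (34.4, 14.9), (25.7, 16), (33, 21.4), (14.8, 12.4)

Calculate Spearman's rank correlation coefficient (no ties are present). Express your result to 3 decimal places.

-0.429

Rank g: 7, 6, 2, 5, 3, 4, 1
Rank h: 1, 3, 7, 4, 5, 6, 2
d = rank(g) − rank(h): 6, 3, -5, 1, -2, -2, -1; Σd² = 80
ρ = 1 − 6Σd² / [n(n²−1)] = 1 − 6×80 / (7×48) = 1 − 480/336 ≈ -0.429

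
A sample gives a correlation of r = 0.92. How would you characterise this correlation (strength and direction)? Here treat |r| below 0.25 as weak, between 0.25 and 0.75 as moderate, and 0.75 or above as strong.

strong positive

r = 0.92 > 0 so the relationship is positive.
|r| = 0.92, which falls in the strong range.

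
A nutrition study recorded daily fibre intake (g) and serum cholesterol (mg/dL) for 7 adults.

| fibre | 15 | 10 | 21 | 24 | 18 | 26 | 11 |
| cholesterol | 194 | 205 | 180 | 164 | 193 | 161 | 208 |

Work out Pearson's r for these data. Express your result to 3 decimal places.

-0.976

n = 7, Σx = 125, Σy = 1305, Σx² = 2463, Σy² = 245391, Σxy = 22624
nΣxy − ΣxΣy = 158368 − 163125 = -4757
nΣx² − (Σx)² = 17241 − 15625 = 1616; nΣy² − (Σy)² = 1717737 − 1703025 = 14712
r = -4757 / √(1616 × 14712) = -4757 / 4875.9196 ≈ -0.976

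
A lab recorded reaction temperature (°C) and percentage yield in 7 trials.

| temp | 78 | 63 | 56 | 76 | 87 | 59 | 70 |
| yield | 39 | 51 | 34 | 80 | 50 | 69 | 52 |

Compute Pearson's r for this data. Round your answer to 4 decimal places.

n = 7, Σx = 489, Σy = 375, Σx² = 34915, Σy² = 21643, Σxy = 26300
nΣxy − ΣxΣy = 184100 − 183375 = 725
nΣx² − (Σx)² = 244405 − 239121 = 5284; nΣy² − (Σy)² = 151501 − 140625 = 10876
r = 725 / √(5284 × 10876) = 725 / 7580.8168 ≈ 0.0956

0.0956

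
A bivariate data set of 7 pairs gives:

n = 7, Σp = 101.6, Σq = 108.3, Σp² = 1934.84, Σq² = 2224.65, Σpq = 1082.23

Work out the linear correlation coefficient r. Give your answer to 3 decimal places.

-0.974

r = (nΣpq − ΣpΣq) / √[(nΣp² − (Σp)²)(nΣq² − (Σq)²)]
Numerator: 7×1082.23 − 101.6×108.3 = -3427.67
Denominator: √[(13543.88 − 10322.56)(15572.55 − 11728.89)] = √[3221.32 × 3843.66] = 3518.7581
r = -3427.67 / 3518.7581 ≈ -0.974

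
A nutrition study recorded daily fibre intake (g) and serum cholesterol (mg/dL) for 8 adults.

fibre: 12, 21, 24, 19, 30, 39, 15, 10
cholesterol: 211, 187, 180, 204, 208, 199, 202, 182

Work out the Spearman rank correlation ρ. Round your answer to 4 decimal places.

-0.0714

Rank fibre: 2, 5, 6, 4, 7, 8, 3, 1
Rank cholesterol: 8, 3, 1, 6, 7, 4, 5, 2
d = rank(fibre) − rank(cholesterol): -6, 2, 5, -2, 0, 4, -2, -1; Σd² = 90
ρ = 1 − 6Σd² / [n(n²−1)] = 1 − 6×90 / (8×63) = 1 − 540/504 ≈ -0.0714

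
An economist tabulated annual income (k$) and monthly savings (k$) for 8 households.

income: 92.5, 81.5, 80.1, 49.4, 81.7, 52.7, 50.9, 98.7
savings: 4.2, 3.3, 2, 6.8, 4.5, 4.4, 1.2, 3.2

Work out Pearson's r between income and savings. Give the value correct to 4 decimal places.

n = 8, Σx = 587.5, Σy = 29.6, Σx² = 45839.55, Σy² = 130.06, Σxy = 2130.02
nΣxy − ΣxΣy = 17040.16 − 17390 = -349.84
nΣx² − (Σx)² = 366716.4 − 345156.25 = 21560.15; nΣy² − (Σy)² = 1040.48 − 876.16 = 164.32
r = -349.84 / √(21560.15 × 164.32) = -349.84 / 1882.2231 ≈ -0.1859

-0.1859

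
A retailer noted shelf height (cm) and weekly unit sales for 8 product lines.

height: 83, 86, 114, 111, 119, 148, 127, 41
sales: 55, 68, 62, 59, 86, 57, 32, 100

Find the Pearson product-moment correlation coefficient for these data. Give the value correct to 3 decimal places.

-0.615

n = 8, Σx = 829, Σy = 519, Σx² = 93477, Σy² = 36643, Σxy = 50864
nΣxy − ΣxΣy = 406912 − 430251 = -23339
nΣx² − (Σx)² = 747816 − 687241 = 60575; nΣy² − (Σy)² = 293144 − 269361 = 23783
r = -23339 / √(60575 × 23783) = -23339 / 37955.9643 ≈ -0.615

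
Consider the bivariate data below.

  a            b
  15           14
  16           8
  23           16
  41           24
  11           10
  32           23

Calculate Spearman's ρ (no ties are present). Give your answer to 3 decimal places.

Rank a: 2, 3, 4, 6, 1, 5
Rank b: 3, 1, 4, 6, 2, 5
d = rank(a) − rank(b): -1, 2, 0, 0, -1, 0; Σd² = 6
ρ = 1 − 6Σd² / [n(n²−1)] = 1 − 6×6 / (6×35) = 1 − 36/210 ≈ 0.829

0.829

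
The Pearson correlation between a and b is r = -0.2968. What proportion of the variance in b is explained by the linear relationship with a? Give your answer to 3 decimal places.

0.088

r² = (-0.2968)² = 0.088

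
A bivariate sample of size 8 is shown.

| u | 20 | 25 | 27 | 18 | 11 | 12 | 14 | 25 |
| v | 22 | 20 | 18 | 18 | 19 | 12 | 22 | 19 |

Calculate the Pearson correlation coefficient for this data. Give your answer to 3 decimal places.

n = 8, Σu = 152, Σv = 150, Σu² = 3164, Σv² = 2882, Σuv = 2886
nΣuv − ΣuΣv = 23088 − 22800 = 288
nΣu² − (Σu)² = 25312 − 23104 = 2208; nΣv² − (Σv)² = 23056 − 22500 = 556
r = 288 / √(2208 × 556) = 288 / 1107.9928 ≈ 0.260

0.260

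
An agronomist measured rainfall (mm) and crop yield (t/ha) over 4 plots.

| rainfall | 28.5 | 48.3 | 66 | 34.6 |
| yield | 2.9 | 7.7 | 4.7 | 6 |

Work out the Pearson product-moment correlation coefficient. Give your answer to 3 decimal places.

n = 4, Σx = 177.4, Σy = 21.3, Σx² = 8698.3, Σy² = 125.79, Σxy = 972.36
nΣxy − ΣxΣy = 3889.44 − 3778.62 = 110.82
nΣx² − (Σx)² = 34793.2 − 31470.76 = 3322.44; nΣy² − (Σy)² = 503.16 − 453.69 = 49.47
r = 110.82 / √(3322.44 × 49.47) = 110.82 / 405.4147 ≈ 0.273

0.273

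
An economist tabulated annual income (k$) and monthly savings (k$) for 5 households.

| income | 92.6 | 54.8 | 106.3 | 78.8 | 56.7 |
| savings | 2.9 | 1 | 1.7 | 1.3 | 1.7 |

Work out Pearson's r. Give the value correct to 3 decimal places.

0.517

n = 5, Σx = 389.2, Σy = 8.6, Σx² = 32301.82, Σy² = 16.88, Σxy = 702.88
nΣxy − ΣxΣy = 3514.4 − 3347.12 = 167.28
nΣx² − (Σx)² = 161509.1 − 151476.64 = 10032.46; nΣy² − (Σy)² = 84.4 − 73.96 = 10.44
r = 167.28 / √(10032.46 × 10.44) = 167.28 / 323.6339 ≈ 0.517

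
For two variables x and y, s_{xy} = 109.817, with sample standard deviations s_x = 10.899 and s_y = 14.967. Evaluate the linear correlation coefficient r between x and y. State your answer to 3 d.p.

0.673

r = Cov(x,y) / (s_x · s_y) = 109.817 / (10.899 × 14.967)
  = 109.817 / 163.1253 ≈ 0.673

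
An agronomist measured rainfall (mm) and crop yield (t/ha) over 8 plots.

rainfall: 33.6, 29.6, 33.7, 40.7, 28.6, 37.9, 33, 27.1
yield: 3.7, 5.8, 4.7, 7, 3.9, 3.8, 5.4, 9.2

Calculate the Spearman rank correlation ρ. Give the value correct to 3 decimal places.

Rank rainfall: 5, 3, 6, 8, 2, 7, 4, 1
Rank yield: 1, 6, 4, 7, 3, 2, 5, 8
d = rank(rainfall) − rank(yield): 4, -3, 2, 1, -1, 5, -1, -7; Σd² = 106
ρ = 1 − 6Σd² / [n(n²−1)] = 1 − 6×106 / (8×63) = 1 − 636/504 ≈ -0.262

-0.262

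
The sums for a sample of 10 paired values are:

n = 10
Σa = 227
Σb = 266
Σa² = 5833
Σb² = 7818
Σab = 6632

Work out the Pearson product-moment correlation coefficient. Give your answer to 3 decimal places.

0.836

r = (nΣab − ΣaΣb) / √[(nΣa² − (Σa)²)(nΣb² − (Σb)²)]
Numerator: 10×6632 − 227×266 = 5938
Denominator: √[(58330 − 51529)(78180 − 70756)] = √[6801 × 7424] = 7105.6755
r = 5938 / 7105.6755 ≈ 0.836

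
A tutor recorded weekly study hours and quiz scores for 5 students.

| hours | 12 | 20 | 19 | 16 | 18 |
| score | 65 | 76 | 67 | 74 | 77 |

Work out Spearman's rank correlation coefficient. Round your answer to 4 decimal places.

0.5000

Rank hours: 1, 5, 4, 2, 3
Rank score: 1, 4, 2, 3, 5
d = rank(hours) − rank(score): 0, 1, 2, -1, -2; Σd² = 10
ρ = 1 − 6Σd² / [n(n²−1)] = 1 − 6×10 / (5×24) = 1 − 60/120 ≈ 0.5000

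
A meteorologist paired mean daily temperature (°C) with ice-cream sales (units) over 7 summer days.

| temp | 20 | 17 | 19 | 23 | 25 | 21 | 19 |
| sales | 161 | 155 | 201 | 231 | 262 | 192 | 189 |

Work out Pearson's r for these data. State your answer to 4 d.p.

n = 7, Σx = 144, Σy = 1391, Σx² = 3006, Σy² = 284937, Σxy = 29160
nΣxy − ΣxΣy = 204120 − 200304 = 3816
nΣx² − (Σx)² = 21042 − 20736 = 306; nΣy² − (Σy)² = 1994559 − 1934881 = 59678
r = 3816 / √(306 × 59678) = 3816 / 4273.3439 ≈ 0.8930

0.8930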